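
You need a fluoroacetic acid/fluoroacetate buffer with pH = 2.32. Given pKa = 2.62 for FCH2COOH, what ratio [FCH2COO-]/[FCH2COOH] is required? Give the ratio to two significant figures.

pH = pKa + log(r) ⇒ log(r) = 2.32 − 2.62 = -0.30
r = [FCH2COO-]/[FCH2COOH] = 10^(-0.30) = 0.501

ratio = 0.50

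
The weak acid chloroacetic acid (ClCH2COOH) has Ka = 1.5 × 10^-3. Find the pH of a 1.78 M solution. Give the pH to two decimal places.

ClCH2COOH ⇌ ClCH2COO- + H+
From the ICE table, Ka = [H+]²/(1.78 − [H+]) = 1.5 × 10^-3.
Neglecting [H+] in the denominator: [H+] = √(1.5 × 10^-3 × 1.78) = 5.17 × 10^-2 M
Check: 2.9% ionized — well under 5%, approximation valid.
pH = −log[H+] = −log(5.17 × 10^-2) = 1.29

pH = 1.29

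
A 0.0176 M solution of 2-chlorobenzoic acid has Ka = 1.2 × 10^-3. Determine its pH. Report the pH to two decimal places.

pH = 2.39

ClC6H4COOH ⇌ ClC6H4COO- + H+
Ka = x²/(0.0176 − x) = 1.2 × 10^-3
Here C₀/Ka ≈ 14.7, so the small-x approximation fails. Use the quadratic:
x = [−0.0012 + √(0.0012² + 8.45e-05)]/2 = 4.03 × 10^-3 M
pH = −log[H+] = −log(4.03 × 10^-3) = 2.39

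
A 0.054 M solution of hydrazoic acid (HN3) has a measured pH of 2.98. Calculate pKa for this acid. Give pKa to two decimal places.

pKa = 4.68

[H+] = 10^(-2.98) = 1.05 × 10^-3 M
At equilibrium [HA] = 0.054 − 1.05 × 10^-3 = 5.29 × 10^-2 M
Ka = [H+][A-]/[HA] = (1.05 × 10^-3)² / 5.29 × 10^-2 = 2.08 × 10^-5
pKa = -log(2.08 × 10^-5) = 4.68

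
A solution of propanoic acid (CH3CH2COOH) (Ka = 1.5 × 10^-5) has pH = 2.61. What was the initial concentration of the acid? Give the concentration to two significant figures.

[H+] = 10^(-2.61) = 2.45 × 10^-3 M = x
Ka = x²/(C₀ − x) ⇒ C₀ = x + x²/Ka
C₀ = 2.45 × 10^-3 + (2.45 × 10^-3)²/(1.5 × 10^-5) = 4.03 × 10^-1 M

C₀ = 4.0 × 10^-1 M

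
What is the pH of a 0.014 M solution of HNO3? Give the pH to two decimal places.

HNO3 is a strong acid and dissociates completely, so [H+] = 0.014 M.
pH = -log(0.014) = 1.85

pH = 1.85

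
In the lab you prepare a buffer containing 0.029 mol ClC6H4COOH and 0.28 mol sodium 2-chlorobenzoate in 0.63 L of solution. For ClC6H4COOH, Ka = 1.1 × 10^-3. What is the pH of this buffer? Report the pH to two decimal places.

pKa = −log(1.1 × 10^-3) = 2.959
pH = pKa + log([A⁻]/[HA]) = 2.959 + log(0.28/0.029)
pH = 2.959 + (+0.985) = 3.94

pH = 3.94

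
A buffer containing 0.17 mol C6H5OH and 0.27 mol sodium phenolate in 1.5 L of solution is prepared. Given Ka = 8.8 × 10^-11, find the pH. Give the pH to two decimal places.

pH = 10.26

pKa = −log(8.8 × 10^-11) = 10.056
pH = pKa + log([A⁻]/[HA]) = 10.056 + log(0.27/0.17)
pH = 10.056 + (+0.201) = 10.26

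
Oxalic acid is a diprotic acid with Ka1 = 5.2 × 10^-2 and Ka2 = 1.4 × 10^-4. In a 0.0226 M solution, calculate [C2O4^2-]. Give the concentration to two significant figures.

First ionization gives [H+] ≈ [HC2O4-] = 1.70 × 10^-2 M.
Second step: Ka2 = [H+][C2O4^2-]/[HC2O4-] ≈ [C2O4^2-] (since [H+] ≈ [HC2O4-]).
So [C2O4^2-] ≈ Ka2.

1.4 × 10^-4 M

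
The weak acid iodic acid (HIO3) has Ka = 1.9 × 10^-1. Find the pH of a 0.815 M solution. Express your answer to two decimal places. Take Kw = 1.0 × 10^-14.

pH = 0.51

HIO3 ⇌ IO3- + H+
From the ICE table, Ka = [H+]²/(0.815 − [H+]) = 1.9 × 10^-1.
[H+] is not negligible relative to C₀; solve [H+]² + 0.19·[H+] − 0.155 = 0.
[H+] = [−0.19 + √(0.19² + 0.619)]/2 = 3.10 × 10^-1 M
pH = −log(3.10 × 10^-1) = 0.51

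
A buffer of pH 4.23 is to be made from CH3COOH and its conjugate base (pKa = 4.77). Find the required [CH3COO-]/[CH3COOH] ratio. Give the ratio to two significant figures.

ratio = 0.29

pH = pKa + log(r) ⇒ log(r) = 4.23 − 4.77 = -0.54
r = [CH3COO-]/[CH3COOH] = 10^(-0.54) = 0.288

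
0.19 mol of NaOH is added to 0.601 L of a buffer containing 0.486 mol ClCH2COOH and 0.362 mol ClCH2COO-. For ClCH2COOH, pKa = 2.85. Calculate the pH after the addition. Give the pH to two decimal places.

pH = 3.12

OH- converts ClCH2COOH to ClCH2COO-: ClCH2COOH → 0.296 mol, ClCH2COO- → 0.552 mol.
pH = pKa + log(n_ClCH2COO-/n_ClCH2COOH) = 2.85 + log(0.552/0.296) = 2.85 + (+0.271)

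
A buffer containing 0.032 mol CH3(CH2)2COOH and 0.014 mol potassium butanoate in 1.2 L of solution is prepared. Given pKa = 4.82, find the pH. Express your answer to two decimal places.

pH = 4.46

Henderson–Hasselbalch: pH = pKa + log([CH3(CH2)2COO-]/[CH3(CH2)2COOH]) = 4.82 + log(0.014/0.032)
pH = 4.82 + (-0.359) = 4.46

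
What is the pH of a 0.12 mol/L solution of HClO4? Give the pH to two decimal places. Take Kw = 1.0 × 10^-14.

HClO4 is a strong acid and dissociates completely, so [H+] = 0.12 M.
pH = -log(0.12) = 0.92

pH = 0.92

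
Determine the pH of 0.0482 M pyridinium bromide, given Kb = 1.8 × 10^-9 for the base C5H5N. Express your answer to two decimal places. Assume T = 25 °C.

pH = 3.29

C5H5NH+ is the conjugate acid of the weak base C5H5N.
Ka = Kw/Kb = 1.0×10^-14 / 1.8 × 10^-9 = 5.56 × 10^-6
Ka = [H+]²/(0.0482 − [H+]) = 5.56 × 10^-6
Since Ka ≪ C₀, [H+] ≈ √(Ka·C₀) = 5.18 × 10^-4 M.
([H+]/C₀ = 1.1% < 5%, so the approximation holds.)
pH = −log[H+] = −log(5.18 × 10^-4) = 3.29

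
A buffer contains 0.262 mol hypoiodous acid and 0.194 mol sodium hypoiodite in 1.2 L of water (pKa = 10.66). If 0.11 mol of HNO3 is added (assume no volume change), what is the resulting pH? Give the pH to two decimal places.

Added H+ converts OI- to HOI: HOI → 0.372 mol, OI- → 0.084 mol.
Henderson–Hasselbalch with mole ratio 0.084/0.372: pH = 10.66 + (-0.646)

pH = 10.01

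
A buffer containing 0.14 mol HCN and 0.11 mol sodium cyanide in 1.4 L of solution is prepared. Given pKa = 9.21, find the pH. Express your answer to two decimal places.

Using pH = pKa + log([base]/[acid]) with [base]/[acid] = 0.11/0.14:
pH = 9.21 + (-0.105) = 9.11

pH = 9.11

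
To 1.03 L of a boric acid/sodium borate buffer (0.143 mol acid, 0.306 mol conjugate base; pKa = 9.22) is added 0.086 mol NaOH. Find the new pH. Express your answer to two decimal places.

After neutralization: n(B(OH)3) = 0.057 mol, n(B(OH)4-) = 0.392 mol.
pH = pKa + log([A⁻]/[HA]) = 9.22 + log(0.392/0.057) = 9.22 +0.837

pH = 10.06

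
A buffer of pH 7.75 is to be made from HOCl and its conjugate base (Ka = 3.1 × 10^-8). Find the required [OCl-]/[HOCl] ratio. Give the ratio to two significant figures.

pKa = -log(3.1 × 10^-8) = 7.509
pH = pKa + log(r) ⇒ log(r) = 7.75 − 7.509 = +0.241
r = [OCl-]/[HOCl] = 10^(+0.241) = 1.74

ratio = 1.7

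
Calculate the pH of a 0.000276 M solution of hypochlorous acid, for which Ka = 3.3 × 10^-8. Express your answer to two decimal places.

HOCl ⇌ OCl- + H+
Ka = x²/(0.000276 − x) = 3.3 × 10^-8
Neglecting x in the denominator: x = √(3.3 × 10^-8 × 0.000276) = 3.02 × 10^-6 M
Check: 1.1% ionized — well under 5%, approximation valid.
pH = −log[H+] = −log(3.02 × 10^-6) = 5.52

pH = 5.52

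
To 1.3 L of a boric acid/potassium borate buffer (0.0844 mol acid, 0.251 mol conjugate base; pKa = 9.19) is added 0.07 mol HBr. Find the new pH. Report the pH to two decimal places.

After neutralization: n(B(OH)3) = 0.154 mol, n(B(OH)4-) = 0.181 mol.
pH = pKa + log(n_B(OH)4-/n_B(OH)3) = 9.19 + log(0.181/0.154) = 9.19 + (+0.070)

pH = 9.26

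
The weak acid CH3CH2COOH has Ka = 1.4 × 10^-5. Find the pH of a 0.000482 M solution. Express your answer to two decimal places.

pH = 4.12

CH3CH2COOH ⇌ CH3CH2COO- + H+
Ka = [H+]²/(0.000482 − [H+]) = 1.4 × 10^-5
The 5% rule fails; solving [H+]² + Ka·[H+] − Ka·C₀ = 0 exactly:
[H+] = (−Ka + √(Ka² + 4·Ka·C₀))/2 = 7.54 × 10^-5 M
pH = −log(7.54 × 10^-5) = 4.12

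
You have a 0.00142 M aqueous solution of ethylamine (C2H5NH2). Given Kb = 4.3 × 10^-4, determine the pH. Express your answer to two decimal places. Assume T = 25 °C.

C2H5NH2 + H2O ⇌ C2H5NH3+ + OH-
From the ICE table, Kb = x²/(0.00142 − x) = 4.3 × 10^-4.
x is not negligible relative to C₀; solve x² + 0.00043·x − 6.11e-07 = 0.
x = (−Kb + √(Kb² + 4·Kb·C₀))/2 = 5.95 × 10^-4 M
pOH = 3.23, so pH = 14.00 − pOH = 10.77

pH = 10.77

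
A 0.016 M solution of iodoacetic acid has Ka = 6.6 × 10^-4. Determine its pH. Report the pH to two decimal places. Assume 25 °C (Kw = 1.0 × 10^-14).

pH = 2.53

ICH2COOH ⇌ ICH2COO- + H+
From the ICE table, Ka = x²/(0.016 − x) = 6.6 × 10^-4.
Here C₀/Ka ≈ 24.2, so the small-x approximation fails. Use the quadratic:
x = (−Ka + √(Ka² + 4·Ka·C₀))/2 = 2.94 × 10^-3 M
pH = −log[H+] = −log(2.94 × 10^-3) = 2.53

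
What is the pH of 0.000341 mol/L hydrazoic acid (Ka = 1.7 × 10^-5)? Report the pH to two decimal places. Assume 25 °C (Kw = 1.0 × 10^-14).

HN3 ⇌ N3- + H+
From the ICE table, Ka = [H+]²/(0.000341 − [H+]) = 1.7 × 10^-5.
[H+] is not negligible relative to C₀; solve [H+]² + 1.7e-05·[H+] − 5.8e-09 = 0.
[H+] = (−Ka + √(Ka² + 4·Ka·C₀))/2 = 6.81 × 10^-5 M
pH = −log[H+] = −log(6.81 × 10^-5) = 4.17

pH = 4.17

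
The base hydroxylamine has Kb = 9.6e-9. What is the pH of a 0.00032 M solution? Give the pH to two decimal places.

NH2OH + H2O ⇌ NH3OH+ + OH-
Let x = [OH-] at equilibrium. Kb = x²/(0.00032 − x).
Assume x ≪ 0.00032: x ≈ √(9.6 × 10^-9 × 0.00032) = 1.75 × 10^-6 M
Check: 0.55% ionized — well under 5%, approximation valid.
pOH = 5.76, so pH = 14.00 − pOH = 8.24

pH = 8.24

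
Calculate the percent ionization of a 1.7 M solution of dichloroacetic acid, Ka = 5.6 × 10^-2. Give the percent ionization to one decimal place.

16.6%

Cl2CHCOOH ⇌ Cl2CHCOO- + H+; let x = [H+] at equilibrium.
Ka = x²/(C₀ − x); solving the quadratic gives x = 2.82 × 10^-1 M.
Fraction ionized = 2.82 × 10^-1 / 1.7 = 0.1659 → 16.6%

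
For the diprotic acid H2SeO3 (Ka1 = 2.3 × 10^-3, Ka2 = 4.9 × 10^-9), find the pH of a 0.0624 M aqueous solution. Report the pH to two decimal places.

pH = 1.96

Ka1 ≫ Ka2, so treat the first dissociation as the only significant source of H+.
Ka1 = x²/(0.0624 − x) = 2.3 × 10^-3
Solving the quadratic: x = (−Ka1 + √(Ka1² + 4·Ka1·C₀))/2 = 1.09 × 10^-2 M
pH = −log(1.09 × 10^-2) = 1.96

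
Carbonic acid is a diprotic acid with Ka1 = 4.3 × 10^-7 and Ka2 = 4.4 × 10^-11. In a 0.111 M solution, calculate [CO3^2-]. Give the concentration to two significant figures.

4.4 × 10^-11 M

First ionization gives [H+] ≈ [HCO3-] = 2.18 × 10^-4 M.
Second step: Ka2 = [H+][CO3^2-]/[HCO3-] ≈ [CO3^2-] (since [H+] ≈ [HCO3-]).
So [CO3^2-] ≈ Ka2.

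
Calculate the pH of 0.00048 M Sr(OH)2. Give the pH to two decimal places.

Sr(OH)2 is a strong base (each formula unit releases 2 OH-); [OH-] = 0.00096 M.
pOH = -log(0.00096) = 3.02
pH = 14.00 - 3.02 = 10.98

pH = 10.98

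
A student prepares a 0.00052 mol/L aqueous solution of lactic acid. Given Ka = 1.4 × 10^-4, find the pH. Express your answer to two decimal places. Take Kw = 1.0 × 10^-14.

pH = 3.68

CH3CH(OH)COOH ⇌ CH3CH(OH)COO- + H+
From the ICE table, Ka = [H+]²/(0.00052 − [H+]) = 1.4 × 10^-4.
Here C₀/Ka ≈ 3.71, so the small-[H+] approximation fails. Use the quadratic:
[H+] = [−0.00014 + √(0.00014² + 2.91e-07)]/2 = 2.09 × 10^-4 M
pH = −log[H+] = −log(2.09 × 10^-4) = 3.68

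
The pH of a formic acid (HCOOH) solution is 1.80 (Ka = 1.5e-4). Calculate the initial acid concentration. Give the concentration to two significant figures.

[H+] = 10^(-1.80) = 1.58 × 10^-2 M = x
Ka = x²/(C₀ − x) ⇒ C₀ = x + x²/Ka
C₀ = 1.58 × 10^-2 + (1.58 × 10^-2)²/(1.5 × 10^-4) = 1.68 M

C₀ = 1.7 M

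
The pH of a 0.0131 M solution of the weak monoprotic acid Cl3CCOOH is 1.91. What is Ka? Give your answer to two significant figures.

Ka = 1.9 × 10^-1

[H+] = 10^(-1.91) = 1.23 × 10^-2 M
At equilibrium [HA] = 0.0131 − 1.23 × 10^-2 = 8.00 × 10^-4 M
Ka = [H+][A-]/[HA] = (1.23 × 10^-2)² / 8.00 × 10^-4 = 1.9 × 10^-1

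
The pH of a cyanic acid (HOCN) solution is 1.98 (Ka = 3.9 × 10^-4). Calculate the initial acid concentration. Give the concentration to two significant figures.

[H+] = 10^(-1.98) = 1.05 × 10^-2 M = x
Ka = x²/(C₀ − x) ⇒ C₀ = x + x²/Ka
C₀ = 1.05 × 10^-2 + (1.05 × 10^-2)²/(3.9 × 10^-4) = 2.93 × 10^-1 M

C₀ = 2.9 × 10^-1 M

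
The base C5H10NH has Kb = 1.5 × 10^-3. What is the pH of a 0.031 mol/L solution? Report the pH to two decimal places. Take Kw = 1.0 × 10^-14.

pH = 11.79

C5H10NH + H2O ⇌ C5H10NH2+ + OH-
From the ICE table, Kb = [OH-]²/(0.031 − [OH-]) = 1.5 × 10^-3.
Here C₀/Kb ≈ 20.7, so the small-[OH-] approximation fails. Use the quadratic:
[OH-] = [−0.0015 + √(0.0015² + 0.000186)]/2 = 6.11 × 10^-3 M
pOH = 2.21, so pH = 14.00 − pOH = 11.79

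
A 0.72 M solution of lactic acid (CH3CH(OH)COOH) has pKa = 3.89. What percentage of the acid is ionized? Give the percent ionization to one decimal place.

CH3CH(OH)COOH ⇌ CH3CH(OH)COO- + H+; let x = [H+] at equilibrium.
Ka = 10^(−3.89) = 1.29 × 10^-4
x ≈ √(Ka·C₀) = √(1.29 × 10^-4 × 0.72) = 9.64 × 10^-3 M
Fraction ionized = 9.64 × 10^-3 / 0.72 = 0.0134 → 1.3%

1.3%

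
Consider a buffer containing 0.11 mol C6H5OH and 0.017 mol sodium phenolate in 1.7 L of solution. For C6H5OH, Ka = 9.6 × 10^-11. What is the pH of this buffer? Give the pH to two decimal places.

pKa = −log(9.6 × 10^-11) = 10.018
Using pH = pKa + log([base]/[acid]) with [base]/[acid] = 0.017/0.11:
pH = 10.018 + (-0.811) = 9.21

pH = 9.21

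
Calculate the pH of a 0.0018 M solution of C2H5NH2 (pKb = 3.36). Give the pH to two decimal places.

C2H5NH2 + H2O ⇌ C2H5NH3+ + OH-
Kb = 10^(−3.36) = 4.37 × 10^-4
From the ICE table, Kb = x²/(0.0018 − x) = 4.37 × 10^-4.
The 5% rule fails; solving x² + Kb·x − Kb·C₀ = 0 exactly:
x = (−Kb + √(Kb² + 4·Kb·C₀))/2 = 6.95 × 10^-4 M
pOH = −log(6.95 × 10^-4) = 3.16; pH = 14.00 − 3.16 = 10.84

pH = 10.84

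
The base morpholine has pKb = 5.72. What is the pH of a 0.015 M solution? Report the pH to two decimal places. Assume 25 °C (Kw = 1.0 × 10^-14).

pH = 10.23

C4H8ONH + H2O ⇌ C4H8ONH2+ + OH-
Kb = 10^(−5.72) = 1.91 × 10^-6
Kb = [OH-]²/(0.015 − [OH-]) = 1.91 × 10^-6
Neglecting [OH-] in the denominator: [OH-] = √(1.91 × 10^-6 × 0.015) = 1.69 × 10^-4 M
([OH-]/C₀ = 1.1% < 5%, so the approximation holds.)
pOH = 3.77, so pH = 14.00 − pOH = 10.23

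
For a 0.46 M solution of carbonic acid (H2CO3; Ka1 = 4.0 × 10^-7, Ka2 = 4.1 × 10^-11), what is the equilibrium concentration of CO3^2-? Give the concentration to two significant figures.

4.1 × 10^-11 M

First ionization gives [H+] ≈ [HCO3-] = 4.29 × 10^-4 M.
Second step: Ka2 = [H+][CO3^2-]/[HCO3-] ≈ [CO3^2-] (since [H+] ≈ [HCO3-]).
So [CO3^2-] ≈ Ka2.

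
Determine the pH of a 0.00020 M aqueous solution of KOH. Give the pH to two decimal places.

pH = 10.30

KOH is a strong base; [OH-] = 0.0002 M.
pOH = -log(0.0002) = 3.70
pH = 14.00 - 3.70 = 10.30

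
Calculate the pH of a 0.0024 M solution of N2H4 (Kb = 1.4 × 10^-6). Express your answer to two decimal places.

pH = 9.76

N2H4 + H2O ⇌ N2H5+ + OH-
Kb = [OH-]²/(0.0024 − [OH-]) = 1.4 × 10^-6
Neglecting [OH-] in the denominator: [OH-] = √(1.4 × 10^-6 × 0.0024) = 5.80 × 10^-5 M
pOH = 4.24, so pH = 14.00 − pOH = 9.76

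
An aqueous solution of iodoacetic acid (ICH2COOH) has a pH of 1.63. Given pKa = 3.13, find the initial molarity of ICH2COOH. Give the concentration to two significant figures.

[H+] = 10^(-1.63) = 2.34 × 10^-2 M = x
Ka = 10^(−3.13) = 7.41 × 10^-4
Ka = x²/(C₀ − x) ⇒ C₀ = x + x²/Ka
C₀ = 2.34 × 10^-2 + (2.34 × 10^-2)²/(7.41 × 10^-4) = 7.62 × 10^-1 M

C₀ = 7.6 × 10^-1 M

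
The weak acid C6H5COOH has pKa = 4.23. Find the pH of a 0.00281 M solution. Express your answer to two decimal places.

pH = 3.42

C6H5COOH ⇌ C6H5COO- + H+
Ka = 10^(−4.23) = 5.89 × 10^-5
Ka = x²/(0.00281 − x) = 5.89 × 10^-5
Here C₀/Ka ≈ 47.7, so the small-x approximation fails. Use the quadratic:
x = [−5.89e-05 + √(5.89e-05² + 6.62e-07)]/2 = 3.78 × 10^-4 M
pH = −log(3.78 × 10^-4) = 3.42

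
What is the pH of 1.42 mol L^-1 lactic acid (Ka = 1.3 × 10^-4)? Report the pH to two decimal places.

CH3CH(OH)COOH ⇌ CH3CH(OH)COO- + H+
Ka = [H+]²/(1.42 − [H+]) = 1.3 × 10^-4
Assume [H+] ≪ 1.42: [H+] ≈ √(1.3 × 10^-4 × 1.42) = 1.36 × 10^-2 M
Check: 0.96% ionized — well under 5%, approximation valid.
pH = −log[H+] = −log(1.36 × 10^-2) = 1.87

pH = 1.87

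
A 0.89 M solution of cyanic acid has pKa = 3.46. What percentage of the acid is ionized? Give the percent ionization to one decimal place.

2.0%

HOCN ⇌ OCN- + H+; let x = [H+] at equilibrium.
Ka = 10^(−3.46) = 3.47 × 10^-4
x ≈ √(Ka·C₀) = √(3.47 × 10^-4 × 0.89) = 1.76 × 10^-2 M
Fraction ionized = 1.76 × 10^-2 / 0.89 = 0.0198 → 2.0%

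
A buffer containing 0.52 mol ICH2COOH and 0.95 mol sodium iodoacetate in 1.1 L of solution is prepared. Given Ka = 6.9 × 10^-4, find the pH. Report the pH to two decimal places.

pKa = −log(6.9 × 10^-4) = 3.161
pH = pKa + log([A⁻]/[HA]) = 3.161 + log(0.95/0.52)
pH = 3.161 + (+0.262) = 3.42

pH = 3.42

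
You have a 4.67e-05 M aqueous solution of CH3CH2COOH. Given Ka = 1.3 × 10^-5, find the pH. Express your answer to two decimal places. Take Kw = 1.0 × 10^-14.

CH3CH2COOH ⇌ CH3CH2COO- + H+
Ka = x²/(4.67e-05 − x) = 1.3 × 10^-5
Here C₀/Ka ≈ 3.59, so the small-x approximation fails. Use the quadratic:
x = (−Ka + √(Ka² + 4·Ka·C₀))/2 = 1.90 × 10^-5 M
pH = −log(1.90 × 10^-5) = 4.72

pH = 4.72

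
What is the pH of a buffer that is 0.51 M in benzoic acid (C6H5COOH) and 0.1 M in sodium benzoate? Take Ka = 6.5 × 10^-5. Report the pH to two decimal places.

pH = 3.48

pKa = −log(6.5 × 10^-5) = 4.187
Using pH = pKa + log([base]/[acid]) with [base]/[acid] = 0.1/0.51:
pH = 4.187 + (-0.708) = 3.48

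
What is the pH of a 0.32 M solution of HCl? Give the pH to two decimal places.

pH = 0.49

HCl is a strong acid and dissociates completely, so [H+] = 0.32 M.
pH = -log(0.32) = 0.49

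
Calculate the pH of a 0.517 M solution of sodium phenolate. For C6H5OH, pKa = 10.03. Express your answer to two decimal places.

C6H5O- is the conjugate base of the weak acid C6H5OH.
Ka = 10^(−10.03) = 9.33 × 10^-11
Kb = Kw/Ka = 1.0×10^-14 / 9.33 × 10^-11 = 1.07 × 10^-4
Let x = [OH-] at equilibrium. Kb = x²/(0.517 − x).
Assume x ≪ 0.517: x ≈ √(1.07 × 10^-4 × 0.517) = 7.44 × 10^-3 M
pOH = −log(7.44 × 10^-3) = 2.13; pH = 14.00 − 2.13 = 11.87

pH = 11.87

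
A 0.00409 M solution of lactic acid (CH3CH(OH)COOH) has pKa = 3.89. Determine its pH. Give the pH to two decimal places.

CH3CH(OH)COOH ⇌ CH3CH(OH)COO- + H+
Ka = 10^(−3.89) = 1.29 × 10^-4
Let x = [H+] at equilibrium. Ka = x²/(0.00409 − x).
The 5% rule fails; solving x² + Ka·x − Ka·C₀ = 0 exactly:
x = (−Ka + √(Ka² + 4·Ka·C₀))/2 = 6.65 × 10^-4 M
pH = −log[H+] = −log(6.65 × 10^-4) = 3.18

pH = 3.18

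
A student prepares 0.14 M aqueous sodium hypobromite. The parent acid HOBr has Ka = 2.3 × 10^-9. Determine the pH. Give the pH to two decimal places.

OBr- is the conjugate base of the weak acid HOBr.
Kb = Kw/Ka = 1.0×10^-14 / 2.3 × 10^-9 = 4.35 × 10^-6
From the ICE table, Kb = [OH-]²/(0.14 − [OH-]) = 4.35 × 10^-6.
Assume [OH-] ≪ 0.14: [OH-] ≈ √(4.35 × 10^-6 × 0.14) = 7.80 × 10^-4 M
pOH = −log(7.80 × 10^-4) = 3.11; pH = 14.00 − 3.11 = 10.89

pH = 10.89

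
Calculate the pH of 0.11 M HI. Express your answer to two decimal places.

HI is a strong acid and dissociates completely, so [H+] = 0.11 M.
pH = -log(0.11) = 0.96

pH = 0.96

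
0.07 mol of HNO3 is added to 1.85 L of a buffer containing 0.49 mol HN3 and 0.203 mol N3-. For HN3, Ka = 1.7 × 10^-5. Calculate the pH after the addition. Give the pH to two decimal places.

Added H+ converts N3- to HN3: HN3 → 0.56 mol, N3- → 0.133 mol.
pKa = −log(1.7 × 10^-5) = 4.770
pH = pKa + log(n_N3-/n_HN3) = 4.770 + log(0.133/0.56) = 4.770 + (-0.624)

pH = 4.15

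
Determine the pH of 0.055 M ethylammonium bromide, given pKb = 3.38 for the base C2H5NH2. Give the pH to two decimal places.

pH = 5.94

C2H5NH3+ is the conjugate acid of the weak base C2H5NH2.
Kb = 10^(−3.38) = 4.17 × 10^-4
Ka = Kw/Kb = 1.0×10^-14 / 4.17 × 10^-4 = 2.40 × 10^-11
From the ICE table, Ka = [H+]²/(0.055 − [H+]) = 2.40 × 10^-11.
Neglecting [H+] in the denominator: [H+] = √(2.40 × 10^-11 × 0.055) = 1.15 × 10^-6 M
([H+]/C₀ = 0.0021% < 5%, so the approximation holds.)
pH = −log[H+] = −log(1.15 × 10^-6) = 5.94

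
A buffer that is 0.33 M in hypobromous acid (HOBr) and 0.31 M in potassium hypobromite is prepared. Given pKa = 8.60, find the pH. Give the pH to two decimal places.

pH = 8.57

pH = pKa + log([A⁻]/[HA]) = 8.60 + log(0.31/0.33)
pH = 8.60 + (-0.027) = 8.57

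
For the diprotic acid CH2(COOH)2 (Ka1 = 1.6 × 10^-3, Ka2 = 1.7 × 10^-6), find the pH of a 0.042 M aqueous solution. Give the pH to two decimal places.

pH = 2.13

Since Ka1 ≫ Ka2, the first ionization dominates [H+].
Ka1 = x²/(0.042 − x) = 1.6 × 10^-3
Solving the quadratic: x = (−Ka1 + √(Ka1² + 4·Ka1·C₀))/2 = 7.44 × 10^-3 M
pH = −log(7.44 × 10^-3) = 2.13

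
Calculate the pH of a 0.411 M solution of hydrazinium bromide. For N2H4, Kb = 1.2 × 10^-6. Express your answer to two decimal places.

pH = 4.23

N2H5+ is the conjugate acid of the weak base N2H4.
Ka = Kw/Kb = 1.0×10^-14 / 1.2 × 10^-6 = 8.33 × 10^-9
From the ICE table, Ka = [H+]²/(0.411 − [H+]) = 8.33 × 10^-9.
Assume [H+] ≪ 0.411: [H+] ≈ √(8.33 × 10^-9 × 0.411) = 5.85 × 10^-5 M
pH = −log[H+] = −log(5.85 × 10^-5) = 4.23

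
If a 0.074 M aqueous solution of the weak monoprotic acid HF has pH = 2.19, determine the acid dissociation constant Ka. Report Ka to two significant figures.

Ka = 6.2 × 10^-4

[H+] = 10^(-2.19) = 6.46 × 10^-3 M
At equilibrium [HA] = 0.074 − 6.46 × 10^-3 = 6.75 × 10^-2 M
Ka = [H+][A-]/[HA] = (6.46 × 10^-3)² / 6.75 × 10^-2 = 6.2 × 10^-4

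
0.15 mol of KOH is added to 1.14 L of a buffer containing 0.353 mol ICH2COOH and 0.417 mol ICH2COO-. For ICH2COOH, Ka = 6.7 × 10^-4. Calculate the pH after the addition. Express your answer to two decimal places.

pH = 3.62

After neutralization: n(ICH2COOH) = 0.203 mol, n(ICH2COO-) = 0.567 mol.
pKa = −log(6.7 × 10^-4) = 3.174
pH = pKa + log([A⁻]/[HA]) = 3.174 + log(0.567/0.203) = 3.174 +0.446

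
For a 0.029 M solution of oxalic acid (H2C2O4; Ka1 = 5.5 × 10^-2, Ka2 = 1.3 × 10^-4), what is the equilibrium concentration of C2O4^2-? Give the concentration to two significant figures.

First ionization gives [H+] ≈ [HC2O4-] = 2.10 × 10^-2 M.
Second step: Ka2 = [H+][C2O4^2-]/[HC2O4-] ≈ [C2O4^2-] (since [H+] ≈ [HC2O4-]).
So [C2O4^2-] ≈ Ka2.

1.3 × 10^-4 M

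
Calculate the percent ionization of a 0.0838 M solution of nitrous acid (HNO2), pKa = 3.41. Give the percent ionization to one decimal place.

6.6%

HNO2 ⇌ NO2- + H+; let x = [H+] at equilibrium.
Ka = 10^(−3.41) = 3.89 × 10^-4
Ka = x²/(C₀ − x); solving the quadratic gives x = 5.52 × 10^-3 M.
% ionization = x/C₀ × 100% = 5.52 × 10^-3/0.0838 × 100% = 6.6%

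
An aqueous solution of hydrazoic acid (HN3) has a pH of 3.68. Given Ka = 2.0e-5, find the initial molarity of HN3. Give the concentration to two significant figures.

[H+] = 10^(-3.68) = 2.09 × 10^-4 M = x
Ka = x²/(C₀ − x) ⇒ C₀ = x + x²/Ka
C₀ = 2.09 × 10^-4 + (2.09 × 10^-4)²/(2.0 × 10^-5) = 2.39 × 10^-3 M

C₀ = 2.4 × 10^-3 M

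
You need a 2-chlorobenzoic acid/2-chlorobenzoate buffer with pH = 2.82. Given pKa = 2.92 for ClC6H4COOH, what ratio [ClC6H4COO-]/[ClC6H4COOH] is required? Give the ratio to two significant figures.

pH = pKa + log(r) ⇒ log(r) = 2.82 − 2.92 = -0.10
r = [ClC6H4COO-]/[ClC6H4COOH] = 10^(-0.10) = 0.794

ratio = 0.79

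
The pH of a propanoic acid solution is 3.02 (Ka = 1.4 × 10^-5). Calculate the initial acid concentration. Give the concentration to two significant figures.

C₀ = 6.6 × 10^-2 M

[H+] = 10^(-3.02) = 9.55 × 10^-4 M = x
Ka = x²/(C₀ − x) ⇒ C₀ = x + x²/Ka
C₀ = 9.55 × 10^-4 + (9.55 × 10^-4)²/(1.4 × 10^-5) = 6.61 × 10^-2 M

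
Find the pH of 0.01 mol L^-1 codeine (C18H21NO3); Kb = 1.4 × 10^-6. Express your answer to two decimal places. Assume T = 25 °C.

C18H21NO3 + H2O ⇌ C18H22NO3+ + OH-
Kb = [OH-]²/(0.01 − [OH-]) = 1.4 × 10^-6
Since Kb ≪ C₀, [OH-] ≈ √(Kb·C₀) = 1.18 × 10^-4 M.
pOH = −log(1.18 × 10^-4) = 3.93; pH = 14.00 − 3.93 = 10.07

pH = 10.07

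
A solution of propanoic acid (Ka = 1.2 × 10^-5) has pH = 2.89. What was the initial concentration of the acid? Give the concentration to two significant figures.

C₀ = 1.4 × 10^-1 M

[H+] = 10^(-2.89) = 1.29 × 10^-3 M = x
Ka = x²/(C₀ − x) ⇒ C₀ = x + x²/Ka
C₀ = 1.29 × 10^-3 + (1.29 × 10^-3)²/(1.2 × 10^-5) = 1.40 × 10^-1 M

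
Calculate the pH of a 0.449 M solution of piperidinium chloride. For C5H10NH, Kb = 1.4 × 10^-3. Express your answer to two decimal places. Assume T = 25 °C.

pH = 5.75

C5H10NH2+ is the conjugate acid of the weak base C5H10NH.
Ka = Kw/Kb = 1.0×10^-14 / 1.4 × 10^-3 = 7.14 × 10^-12
From the ICE table, Ka = [H+]²/(0.449 − [H+]) = 7.14 × 10^-12.
Neglecting [H+] in the denominator: [H+] = √(7.14 × 10^-12 × 0.449) = 1.79 × 10^-6 M
pH = −log(1.79 × 10^-6) = 5.75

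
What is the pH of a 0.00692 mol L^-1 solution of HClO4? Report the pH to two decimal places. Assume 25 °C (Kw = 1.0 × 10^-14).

pH = 2.16

HClO4 is a strong acid and dissociates completely, so [H+] = 0.00692 M.
pH = -log(0.00692) = 2.16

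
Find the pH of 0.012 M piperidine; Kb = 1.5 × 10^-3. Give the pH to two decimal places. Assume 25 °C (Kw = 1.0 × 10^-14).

C5H10NH + H2O ⇌ C5H10NH2+ + OH-
Kb = x²/(0.012 − x) = 1.5 × 10^-3
Here C₀/Kb ≈ 8, so the small-x approximation fails. Use the quadratic:
x = [−0.0015 + √(0.0015² + 7.2e-05)]/2 = 3.56 × 10^-3 M
pOH = −log(3.56 × 10^-3) = 2.45; pH = 14.00 − 2.45 = 11.55

pH = 11.55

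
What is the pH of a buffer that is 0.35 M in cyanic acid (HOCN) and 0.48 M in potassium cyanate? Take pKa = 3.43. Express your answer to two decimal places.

Using pH = pKa + log([base]/[acid]) with [base]/[acid] = 0.48/0.35:
pH = 3.43 + (+0.137) = 3.57

pH = 3.57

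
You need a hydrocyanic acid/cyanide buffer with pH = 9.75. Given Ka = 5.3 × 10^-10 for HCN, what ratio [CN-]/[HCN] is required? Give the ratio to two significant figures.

ratio = 3.0

pKa = -log(5.3 × 10^-10) = 9.276
pH = pKa + log(r) ⇒ log(r) = 9.75 − 9.276 = +0.474
r = [CN-]/[HCN] = 10^(+0.474) = 2.98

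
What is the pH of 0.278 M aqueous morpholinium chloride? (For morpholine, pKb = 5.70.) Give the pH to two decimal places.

pH = 4.43

C4H8ONH2+ is the conjugate acid of the weak base C4H8ONH.
Kb = 10^(−5.70) = 2.00 × 10^-6
Ka = Kw/Kb = 1.0×10^-14 / 2.00 × 10^-6 = 5.00 × 10^-9
Ka = [H+]²/(0.278 − [H+]) = 5.00 × 10^-9
Since Ka ≪ C₀, [H+] ≈ √(Ka·C₀) = 3.73 × 10^-5 M.
pH = −log[H+] = −log(3.73 × 10^-5) = 4.43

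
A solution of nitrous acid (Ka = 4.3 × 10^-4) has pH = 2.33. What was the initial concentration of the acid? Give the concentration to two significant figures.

[H+] = 10^(-2.33) = 4.68 × 10^-3 M = x
Ka = x²/(C₀ − x) ⇒ C₀ = x + x²/Ka
C₀ = 4.68 × 10^-3 + (4.68 × 10^-3)²/(4.3 × 10^-4) = 5.56 × 10^-2 M

C₀ = 5.6 × 10^-2 M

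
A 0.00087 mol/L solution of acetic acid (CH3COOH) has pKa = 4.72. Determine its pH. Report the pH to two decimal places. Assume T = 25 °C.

pH = 3.92

CH3COOH ⇌ CH3COO- + H+
Ka = 10^(−4.72) = 1.91 × 10^-5
Ka = x²/(0.00087 − x) = 1.91 × 10^-5
Here C₀/Ka ≈ 45.5, so the small-x approximation fails. Use the quadratic:
x = (−Ka + √(Ka² + 4·Ka·C₀))/2 = 1.20 × 10^-4 M
pH = −log(1.20 × 10^-4) = 3.92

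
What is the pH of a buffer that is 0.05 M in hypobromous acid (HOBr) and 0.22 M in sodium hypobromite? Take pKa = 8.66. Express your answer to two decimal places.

Henderson–Hasselbalch: pH = pKa + log([OBr-]/[HOBr]) = 8.66 + log(0.22/0.05)
pH = 8.66 + (+0.643) = 9.30

pH = 9.30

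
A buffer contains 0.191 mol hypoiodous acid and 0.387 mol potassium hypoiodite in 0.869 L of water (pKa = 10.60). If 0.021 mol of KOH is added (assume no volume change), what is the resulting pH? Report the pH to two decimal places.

After neutralization: n(HOI) = 0.17 mol, n(OI-) = 0.408 mol.
pH = pKa + log([A⁻]/[HA]) = 10.60 + log(0.408/0.17) = 10.60 +0.380

pH = 10.98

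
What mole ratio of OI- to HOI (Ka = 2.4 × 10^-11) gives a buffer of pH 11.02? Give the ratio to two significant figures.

ratio = 2.5

pKa = -log(2.4 × 10^-11) = 10.620
pH = pKa + log(r) ⇒ log(r) = 11.02 − 10.620 = +0.400
r = [OI-]/[HOI] = 10^(+0.400) = 2.51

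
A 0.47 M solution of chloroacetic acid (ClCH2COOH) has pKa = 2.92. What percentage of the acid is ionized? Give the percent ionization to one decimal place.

ClCH2COOH ⇌ ClCH2COO- + H+; let x = [H+] at equilibrium.
Ka = 10^(−2.92) = 1.20 × 10^-3
Ka = x²/(C₀ − x); solving the quadratic gives x = 2.32 × 10^-2 M.
Fraction ionized = 2.32 × 10^-2 / 0.47 = 0.0494 → 4.9%

4.9%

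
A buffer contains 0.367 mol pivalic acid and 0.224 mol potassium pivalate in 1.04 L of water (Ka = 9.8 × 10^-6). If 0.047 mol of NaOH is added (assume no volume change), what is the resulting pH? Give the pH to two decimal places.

After neutralization: n((CH3)3CCOOH) = 0.32 mol, n((CH3)3CCOO-) = 0.271 mol.
pKa = −log(9.8 × 10^-6) = 5.009
pH = pKa + log([A⁻]/[HA]) = 5.009 + log(0.271/0.32) = 5.009 -0.072

pH = 4.94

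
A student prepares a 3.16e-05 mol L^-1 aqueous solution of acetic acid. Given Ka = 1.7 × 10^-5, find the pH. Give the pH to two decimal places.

pH = 4.79

CH3COOH ⇌ CH3COO- + H+
From the ICE table, Ka = [H+]²/(3.16e-05 − [H+]) = 1.7 × 10^-5.
Here C₀/Ka ≈ 1.86, so the small-[H+] approximation fails. Use the quadratic:
[H+] = [−1.7e-05 + √(1.7e-05² + 2.15e-09)]/2 = 1.62 × 10^-5 M
pH = −log[H+] = −log(1.62 × 10^-5) = 4.79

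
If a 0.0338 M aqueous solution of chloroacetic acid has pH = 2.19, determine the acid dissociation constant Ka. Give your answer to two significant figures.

Ka = 1.5 × 10^-3

[H+] = 10^(-2.19) = 6.46 × 10^-3 M
At equilibrium [HA] = 0.0338 − 6.46 × 10^-3 = 2.73 × 10^-2 M
Ka = [H+][A-]/[HA] = (6.46 × 10^-3)² / 2.73 × 10^-2 = 1.5 × 10^-3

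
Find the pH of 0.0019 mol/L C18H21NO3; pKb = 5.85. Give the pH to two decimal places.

C18H21NO3 + H2O ⇌ C18H22NO3+ + OH-
Kb = 10^(−5.85) = 1.41 × 10^-6
Let x = [OH-] at equilibrium. Kb = x²/(0.0019 − x).
Assume x ≪ 0.0019: x ≈ √(1.41 × 10^-6 × 0.0019) = 5.18 × 10^-5 M
pOH = −log(5.18 × 10^-5) = 4.29; pH = 14.00 − 4.29 = 9.71

pH = 9.71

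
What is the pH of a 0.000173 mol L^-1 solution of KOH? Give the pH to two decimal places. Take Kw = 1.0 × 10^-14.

KOH is a strong base; [OH-] = 0.000173 M.
pOH = -log(0.000173) = 3.76
pH = 14.00 - 3.76 = 10.24

pH = 10.24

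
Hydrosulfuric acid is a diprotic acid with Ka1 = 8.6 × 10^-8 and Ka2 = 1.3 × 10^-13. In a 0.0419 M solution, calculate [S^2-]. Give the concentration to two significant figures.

1.3 × 10^-13 M

First ionization gives [H+] ≈ [HS-] = 6.00 × 10^-5 M.
Second step: Ka2 = [H+][S^2-]/[HS-] ≈ [S^2-] (since [H+] ≈ [HS-]).
So [S^2-] ≈ Ka2.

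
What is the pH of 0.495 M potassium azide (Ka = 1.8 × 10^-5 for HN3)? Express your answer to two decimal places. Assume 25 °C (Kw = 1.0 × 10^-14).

N3- is the conjugate base of the weak acid HN3.
Kb = Kw/Ka = 1.0×10^-14 / 1.8 × 10^-5 = 5.56 × 10^-10
Kb = [OH-]²/(0.495 − [OH-]) = 5.56 × 10^-10
Since Kb ≪ C₀, [OH-] ≈ √(Kb·C₀) = 1.66 × 10^-5 M.
pOH = 4.78, so pH = 14.00 − pOH = 9.22

pH = 9.22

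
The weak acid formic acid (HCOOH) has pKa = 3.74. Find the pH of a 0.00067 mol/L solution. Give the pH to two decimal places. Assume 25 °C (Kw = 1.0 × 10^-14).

pH = 3.57

HCOOH ⇌ HCOO- + H+
Ka = 10^(−3.74) = 1.82 × 10^-4
From the ICE table, Ka = x²/(0.00067 − x) = 1.82 × 10^-4.
The 5% rule fails; solving x² + Ka·x − Ka·C₀ = 0 exactly:
x = (−Ka + √(Ka² + 4·Ka·C₀))/2 = 2.70 × 10^-4 M
pH = −log(2.70 × 10^-4) = 3.57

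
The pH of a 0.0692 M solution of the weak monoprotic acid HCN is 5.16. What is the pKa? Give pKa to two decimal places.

[H+] = 10^(-5.16) = 6.92 × 10^-6 M
At equilibrium [HA] = 0.0692 − 6.92 × 10^-6 = 6.92 × 10^-2 M
Ka = [H+][A-]/[HA] = (6.92 × 10^-6)² / 6.92 × 10^-2 = 6.92 × 10^-10
pKa = -log(6.92 × 10^-10) = 9.16

pKa = 9.16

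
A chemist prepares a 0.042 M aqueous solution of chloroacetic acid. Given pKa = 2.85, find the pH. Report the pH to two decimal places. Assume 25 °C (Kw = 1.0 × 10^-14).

ClCH2COOH ⇌ ClCH2COO- + H+
Ka = 10^(−2.85) = 1.41 × 10^-3
From the ICE table, Ka = [H+]²/(0.042 − [H+]) = 1.41 × 10^-3.
The 5% rule fails; solving [H+]² + Ka·[H+] − Ka·C₀ = 0 exactly:
[H+] = (−Ka + √(Ka² + 4·Ka·C₀))/2 = 7.02 × 10^-3 M
pH = −log(7.02 × 10^-3) = 2.15

pH = 2.15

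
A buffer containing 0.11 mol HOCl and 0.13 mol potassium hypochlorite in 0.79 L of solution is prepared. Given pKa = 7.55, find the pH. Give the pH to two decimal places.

pH = pKa + log([A⁻]/[HA]) = 7.55 + log(0.13/0.11)
pH = 7.55 + (+0.073) = 7.62

pH = 7.62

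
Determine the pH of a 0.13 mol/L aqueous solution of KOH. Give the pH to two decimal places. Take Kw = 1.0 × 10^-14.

KOH is a strong base; [OH-] = 0.13 M.
pOH = -log(0.13) = 0.89
pH = 14.00 - 0.89 = 13.11

pH = 13.11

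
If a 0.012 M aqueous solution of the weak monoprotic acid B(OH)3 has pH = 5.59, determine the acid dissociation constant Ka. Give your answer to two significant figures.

[H+] = 10^(-5.59) = 2.57 × 10^-6 M
At equilibrium [HA] = 0.012 − 2.57 × 10^-6 = 1.20 × 10^-2 M
Ka = [H+][A-]/[HA] = (2.57 × 10^-6)² / 1.20 × 10^-2 = 5.5 × 10^-10

Ka = 5.5 × 10^-10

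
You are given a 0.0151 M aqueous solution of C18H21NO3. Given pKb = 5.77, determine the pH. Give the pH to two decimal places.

pH = 10.20

C18H21NO3 + H2O ⇌ C18H22NO3+ + OH-
Kb = 10^(−5.77) = 1.70 × 10^-6
Kb = [OH-]²/(0.0151 − [OH-]) = 1.70 × 10^-6
Neglecting [OH-] in the denominator: [OH-] = √(1.70 × 10^-6 × 0.0151) = 1.60 × 10^-4 M
([OH-]/C₀ = 1.1% < 5%, so the approximation holds.)
pOH = −log(1.60 × 10^-4) = 3.80; pH = 14.00 − 3.80 = 10.20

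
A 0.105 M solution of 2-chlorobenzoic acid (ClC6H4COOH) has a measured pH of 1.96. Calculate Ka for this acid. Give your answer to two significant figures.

Ka = 1.3 × 10^-3

[H+] = 10^(-1.96) = 1.10 × 10^-2 M
At equilibrium [HA] = 0.105 − 1.10 × 10^-2 = 9.40 × 10^-2 M
Ka = [H+][A-]/[HA] = (1.10 × 10^-2)² / 9.40 × 10^-2 = 1.3 × 10^-3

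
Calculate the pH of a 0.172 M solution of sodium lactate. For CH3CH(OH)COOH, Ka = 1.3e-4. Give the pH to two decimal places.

pH = 8.56

CH3CH(OH)COO- is the conjugate base of the weak acid CH3CH(OH)COOH.
Kb = Kw/Ka = 1.0×10^-14 / 1.3 × 10^-4 = 7.69 × 10^-11
From the ICE table, Kb = [OH-]²/(0.172 − [OH-]) = 7.69 × 10^-11.
Neglecting [OH-] in the denominator: [OH-] = √(7.69 × 10^-11 × 0.172) = 3.64 × 10^-6 M
pOH = 5.44, so pH = 14.00 − pOH = 8.56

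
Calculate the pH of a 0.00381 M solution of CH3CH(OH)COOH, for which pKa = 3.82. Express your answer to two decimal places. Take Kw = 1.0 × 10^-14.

pH = 3.16

CH3CH(OH)COOH ⇌ CH3CH(OH)COO- + H+
Ka = 10^(−3.82) = 1.51 × 10^-4
Ka = [H+]²/(0.00381 − [H+]) = 1.51 × 10^-4
The 5% rule fails; solving [H+]² + Ka·[H+] − Ka·C₀ = 0 exactly:
[H+] = [−0.000151 + √(0.000151² + 2.3e-06)]/2 = 6.87 × 10^-4 M
pH = −log[H+] = −log(6.87 × 10^-4) = 3.16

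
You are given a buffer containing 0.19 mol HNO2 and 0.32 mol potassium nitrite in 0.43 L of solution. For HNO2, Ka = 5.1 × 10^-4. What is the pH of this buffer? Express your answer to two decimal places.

pH = 3.52

pKa = −log(5.1 × 10^-4) = 3.292
Using pH = pKa + log([base]/[acid]) with [base]/[acid] = 0.32/0.19:
pH = 3.292 + (+0.226) = 3.52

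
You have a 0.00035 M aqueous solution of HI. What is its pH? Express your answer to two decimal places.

pH = 3.46

HI is a strong acid and dissociates completely, so [H+] = 0.00035 M.
pH = -log(0.00035) = 3.46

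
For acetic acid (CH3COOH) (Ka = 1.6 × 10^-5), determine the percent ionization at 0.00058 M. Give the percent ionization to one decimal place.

15.3%

CH3COOH ⇌ CH3COO- + H+; let x = [H+] at equilibrium.
Ka = x²/(C₀ − x); solving the quadratic gives x = 8.87 × 10^-5 M.
% ionization = x/C₀ × 100% = 8.87 × 10^-5/0.00058 × 100% = 15.3%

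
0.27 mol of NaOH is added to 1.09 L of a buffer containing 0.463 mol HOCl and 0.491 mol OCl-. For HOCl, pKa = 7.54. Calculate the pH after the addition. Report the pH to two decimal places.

After neutralization: n(HOCl) = 0.193 mol, n(OCl-) = 0.761 mol.
Henderson–Hasselbalch with mole ratio 0.761/0.193: pH = 7.54 + (+0.596)

pH = 8.14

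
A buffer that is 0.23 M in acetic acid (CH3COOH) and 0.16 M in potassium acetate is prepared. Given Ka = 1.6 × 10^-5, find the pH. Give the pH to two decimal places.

pH = 4.64

pKa = −log(1.6 × 10^-5) = 4.796
Henderson–Hasselbalch: pH = pKa + log([CH3COO-]/[CH3COOH]) = 4.796 + log(0.16/0.23)
pH = 4.796 + (-0.158) = 4.64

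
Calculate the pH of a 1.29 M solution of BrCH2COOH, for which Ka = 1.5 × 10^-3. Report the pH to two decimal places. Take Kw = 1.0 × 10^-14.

BrCH2COOH ⇌ BrCH2COO- + H+
Ka = [H+]²/(1.29 − [H+]) = 1.5 × 10^-3
Neglecting [H+] in the denominator: [H+] = √(1.5 × 10^-3 × 1.29) = 4.40 × 10^-2 M
Check: 3.4% ionized — well under 5%, approximation valid.
pH = −log(4.40 × 10^-2) = 1.36

pH = 1.36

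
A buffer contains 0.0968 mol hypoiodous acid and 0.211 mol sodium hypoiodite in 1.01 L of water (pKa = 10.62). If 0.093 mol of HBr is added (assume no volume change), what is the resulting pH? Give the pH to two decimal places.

pH = 10.41

After neutralization: n(HOI) = 0.19 mol, n(OI-) = 0.118 mol.
Henderson–Hasselbalch with mole ratio 0.118/0.19: pH = 10.62 + (-0.207)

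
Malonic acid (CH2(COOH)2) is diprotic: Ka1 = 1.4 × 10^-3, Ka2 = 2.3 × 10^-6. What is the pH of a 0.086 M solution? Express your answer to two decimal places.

Ka1 ≫ Ka2, so treat the first dissociation as the only significant source of H+.
Ka1 = x²/(0.086 − x) = 1.4 × 10^-3
Solving the quadratic: x = (−Ka1 + √(Ka1² + 4·Ka1·C₀))/2 = 1.03 × 10^-2 M
pH = −log(1.03 × 10^-2) = 1.99

pH = 1.99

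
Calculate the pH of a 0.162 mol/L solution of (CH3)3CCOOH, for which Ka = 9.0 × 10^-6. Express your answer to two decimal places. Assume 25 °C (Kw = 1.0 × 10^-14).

(CH3)3CCOOH ⇌ (CH3)3CCOO- + H+
From the ICE table, Ka = [H+]²/(0.162 − [H+]) = 9.0 × 10^-6.
Since Ka ≪ C₀, [H+] ≈ √(Ka·C₀) = 1.21 × 10^-3 M.
([H+]/C₀ = 0.75% < 5%, so the approximation holds.)
pH = −log(1.21 × 10^-3) = 2.92

pH = 2.92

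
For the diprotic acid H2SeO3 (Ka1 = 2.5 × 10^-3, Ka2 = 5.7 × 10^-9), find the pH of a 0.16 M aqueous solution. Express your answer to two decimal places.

pH = 1.73

Since Ka1 ≫ Ka2, the first ionization dominates [H+].
Ka1 = x²/(0.16 − x) = 2.5 × 10^-3
Solving the quadratic: x = (−Ka1 + √(Ka1² + 4·Ka1·C₀))/2 = 1.88 × 10^-2 M
pH = −log(1.88 × 10^-2) = 1.73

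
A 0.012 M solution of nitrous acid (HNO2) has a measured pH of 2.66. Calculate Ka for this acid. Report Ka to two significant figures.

Ka = 4.9 × 10^-4

[H+] = 10^(-2.66) = 2.19 × 10^-3 M
At equilibrium [HA] = 0.012 − 2.19 × 10^-3 = 9.81 × 10^-3 M
Ka = [H+][A-]/[HA] = (2.19 × 10^-3)² / 9.81 × 10^-3 = 4.9 × 10^-4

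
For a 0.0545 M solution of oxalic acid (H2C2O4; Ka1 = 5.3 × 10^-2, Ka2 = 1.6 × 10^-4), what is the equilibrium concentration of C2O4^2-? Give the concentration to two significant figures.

1.6 × 10^-4 M

First ionization gives [H+] ≈ [HC2O4-] = 3.34 × 10^-2 M.
Second step: Ka2 = [H+][C2O4^2-]/[HC2O4-] ≈ [C2O4^2-] (since [H+] ≈ [HC2O4-]).
So [C2O4^2-] ≈ Ka2.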